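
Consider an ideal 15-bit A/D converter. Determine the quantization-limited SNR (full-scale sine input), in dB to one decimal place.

92.1 dB

SNR ≈ 6.02·N + 1.76 dB = 6.02·15 + 1.76 = 92.06 dB.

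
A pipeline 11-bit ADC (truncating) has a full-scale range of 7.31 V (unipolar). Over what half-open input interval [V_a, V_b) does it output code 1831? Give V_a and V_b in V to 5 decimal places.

LSB = 7.31/2^11 = 3.569 mV.
V_a = V_low + 1831·LSB = 6.53545 V; V_b = V_low + 1832·LSB = 6.53902 V.

[6.53545 V, 6.53902 V)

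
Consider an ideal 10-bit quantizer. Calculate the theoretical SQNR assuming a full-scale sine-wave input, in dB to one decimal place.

SNR ≈ 6.02·N + 1.76 dB = 6.02·10 + 1.76 = 61.96 dB.

62.0 dB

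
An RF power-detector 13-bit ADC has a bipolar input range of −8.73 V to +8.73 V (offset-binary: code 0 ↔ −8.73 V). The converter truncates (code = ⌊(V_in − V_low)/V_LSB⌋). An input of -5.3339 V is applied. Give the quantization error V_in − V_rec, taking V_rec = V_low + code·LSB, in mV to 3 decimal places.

LSB = 17.46/2^13 = 2.131 mV.
(V_in − V_low)/LSB = (-5.3339 − (−8.73))/0.00213135 = 1593.4050 → code 1593 (floor).
V_rec = (−8.73) + 1593·0.00213135 = -5.3347632 V.
V_in − V_rec = 0.000863184 V = 0.863 mV.

0.863 mV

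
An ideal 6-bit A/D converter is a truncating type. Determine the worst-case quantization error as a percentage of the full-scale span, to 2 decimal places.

1.56 %

Truncating → worst-case error = 1 LSB = V_FS/2^6, so 100/64 = 1.5625 % of full scale.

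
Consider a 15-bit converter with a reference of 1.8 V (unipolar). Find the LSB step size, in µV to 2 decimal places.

54.93 µV

Full-scale span = 1.8 V.
LSB = 1.8 / 2^15 = 1.8 / 32768 = 5.49316e-05 V = 54.93 µV.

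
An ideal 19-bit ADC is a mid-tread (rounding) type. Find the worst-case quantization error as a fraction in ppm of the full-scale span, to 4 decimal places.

Rounding → worst-case error = ½ LSB = V_FS/2^20, so 1e+06/1048576 = 0.953674 ppm of full scale.

0.9537 ppm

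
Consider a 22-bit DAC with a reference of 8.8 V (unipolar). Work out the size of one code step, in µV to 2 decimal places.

2.10 µV

Full-scale span = 8.8 V.
LSB = 8.8 / 2^22 = 8.8 / 4194304 = 2.09808e-06 V = 2.10 µV.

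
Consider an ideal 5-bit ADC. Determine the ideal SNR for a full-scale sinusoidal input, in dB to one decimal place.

SNR ≈ 6.02·N + 1.76 dB = 6.02·5 + 1.76 = 31.86 dB.

31.9 dB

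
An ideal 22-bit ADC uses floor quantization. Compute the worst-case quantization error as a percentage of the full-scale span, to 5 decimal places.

0.00002 %

Truncating → worst-case error = 1 LSB = V_FS/2^22, so 100/4194304 = 2.38419e-05 % of full scale.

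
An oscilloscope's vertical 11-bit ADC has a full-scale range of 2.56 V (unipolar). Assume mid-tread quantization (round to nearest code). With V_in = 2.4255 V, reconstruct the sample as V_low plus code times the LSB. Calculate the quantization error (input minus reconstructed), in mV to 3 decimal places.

0.500 mV

LSB = 2.56/2^11 = 1.250 mV.
(2.4255 − 0)/0.00125 = 1940.4000; round gives code 1940.
V_rec = 0 + 1940·0.00125 = 2.425 V.
Error = 2.4255 − 2.425 = 0.0005 V = 0.500 mV.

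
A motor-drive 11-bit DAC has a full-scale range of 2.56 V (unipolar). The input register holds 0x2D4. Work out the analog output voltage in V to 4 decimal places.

0.9050 V

LSB = 2.56 V / 2^11 = 1.250 mV.
Code 0x2D4 = 724 decimal.
V_out = 0 + 724 × 0.00125 V = 0.905 V.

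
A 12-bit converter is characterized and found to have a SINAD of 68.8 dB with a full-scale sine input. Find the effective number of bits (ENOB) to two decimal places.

ENOB = (SINAD − 1.76) / 6.02 = (68.8 − 1.76)/6.02 = 11.136.

11.14 bits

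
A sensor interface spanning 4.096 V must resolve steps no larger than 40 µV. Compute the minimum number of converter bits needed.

Number of steps required ≥ 4.096 V / 40 µV = 102400.00.
Need 2^N ≥ 102400.00; 2^16 = 65536, 2^17 = 131072.
Minimum N = 17.

17 bits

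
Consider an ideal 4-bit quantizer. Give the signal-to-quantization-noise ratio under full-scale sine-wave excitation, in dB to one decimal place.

SNR ≈ 6.02·N + 1.76 dB = 6.02·4 + 1.76 = 25.84 dB.

25.8 dB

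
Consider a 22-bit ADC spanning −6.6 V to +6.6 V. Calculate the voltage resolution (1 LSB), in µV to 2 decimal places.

3.15 µV

Full-scale span = 13.2 V.
LSB = 13.2 / 2^22 = 13.2 / 4194304 = 3.14713e-06 V = 3.15 µV.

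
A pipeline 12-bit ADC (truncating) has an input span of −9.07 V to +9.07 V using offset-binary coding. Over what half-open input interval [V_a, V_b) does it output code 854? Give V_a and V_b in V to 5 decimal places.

LSB = 18.14/2^12 = 4.429 mV.
V_a = V_low + 854·LSB = -5.28788 V; V_b = V_low + 855·LSB = -5.28345 V.

[-5.28788 V, -5.28345 V)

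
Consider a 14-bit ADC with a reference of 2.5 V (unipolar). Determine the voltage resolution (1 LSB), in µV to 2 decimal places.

152.59 µV

Full-scale span = 2.5 V.
LSB = 2.5 / 2^14 = 2.5 / 16384 = 0.000152588 V = 152.59 µV.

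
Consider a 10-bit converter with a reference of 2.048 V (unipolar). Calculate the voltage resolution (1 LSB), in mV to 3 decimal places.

Full-scale span = 2.048 V.
LSB = 2.048 / 2^10 = 2.048 / 1024 = 0.002 V = 2.000 mV.

2.000 mV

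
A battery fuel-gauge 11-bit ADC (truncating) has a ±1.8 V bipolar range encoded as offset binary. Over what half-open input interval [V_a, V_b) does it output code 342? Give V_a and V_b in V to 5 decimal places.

LSB = 3.6/2^11 = 1.758 mV.
V_a = V_low + 342·LSB = -1.19883 V; V_b = V_low + 343·LSB = -1.19707 V.

[-1.19883 V, -1.19707 V)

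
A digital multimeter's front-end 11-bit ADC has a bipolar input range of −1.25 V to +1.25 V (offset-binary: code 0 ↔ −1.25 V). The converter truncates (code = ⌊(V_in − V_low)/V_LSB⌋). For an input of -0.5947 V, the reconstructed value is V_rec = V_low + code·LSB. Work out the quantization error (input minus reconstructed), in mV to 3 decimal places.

1.003 mV

LSB = 2.5/2^11 = 1.221 mV.
(-0.5947 − (−1.25))/0.0012207 = 536.8218; ⌊·⌋ gives code 536.
Code 536 maps back to (−1.25) + 536×0.0012207 V = -0.59570312 V.
Error = -0.5947 − (−0.59570312) = 0.00100312 V = 1.003 mV.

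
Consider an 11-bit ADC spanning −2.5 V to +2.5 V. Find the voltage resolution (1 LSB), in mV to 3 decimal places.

2.441 mV

Full-scale span = 5 V.
LSB = 5 / 2^11 = 5 / 2048 = 0.00244141 V = 2.441 mV.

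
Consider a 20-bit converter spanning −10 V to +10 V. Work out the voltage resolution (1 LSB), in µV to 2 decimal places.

Full-scale span = 20 V.
LSB = 20 / 2^20 = 20 / 1048576 = 1.90735e-05 V = 19.07 µV.

19.07 µV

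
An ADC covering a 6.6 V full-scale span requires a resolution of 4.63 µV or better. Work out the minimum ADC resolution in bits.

Number of steps required ≥ 6.6 V / 4.63 µV = 1425485.96.
Need 2^N ≥ 1425485.96; 2^20 = 1048576, 2^21 = 2097152.
Minimum N = 21.

21 bits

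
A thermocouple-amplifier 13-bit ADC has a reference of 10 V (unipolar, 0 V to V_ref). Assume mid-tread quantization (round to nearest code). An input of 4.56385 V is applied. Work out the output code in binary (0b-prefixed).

code 0b111010011011 (decimal 3739)

Full-scale span = 10 V; LSB = 10/2^13 = 1.221 mV.
(4.56385 − 0) / 0.0012207 = 3738.706 LSBs.
Round → code 3739.
In binary (0b-prefixed): 0b111010011011.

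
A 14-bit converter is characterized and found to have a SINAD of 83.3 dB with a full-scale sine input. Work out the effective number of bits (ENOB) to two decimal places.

ENOB = (SINAD − 1.76) / 6.02 = (83.3 − 1.76)/6.02 = 13.545.

13.54 bits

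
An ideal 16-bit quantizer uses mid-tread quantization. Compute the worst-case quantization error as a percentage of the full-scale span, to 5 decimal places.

Rounding → worst-case error = ½ LSB = V_FS/2^17, so 100/131072 = 0.000762939 % of full scale.

0.00076 %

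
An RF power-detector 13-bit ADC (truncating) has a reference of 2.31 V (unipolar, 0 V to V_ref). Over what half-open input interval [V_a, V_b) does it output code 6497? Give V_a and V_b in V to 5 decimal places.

[1.83204 V, 1.83232 V)

LSB = 2.31/2^13 = 281.98 µV.
V_a = V_low + 6497·LSB = 1.83204 V; V_b = V_low + 6498·LSB = 1.83232 V.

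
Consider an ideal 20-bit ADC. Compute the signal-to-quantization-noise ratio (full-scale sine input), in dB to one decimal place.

122.2 dB

SNR ≈ 6.02·N + 1.76 dB = 6.02·20 + 1.76 = 122.16 dB.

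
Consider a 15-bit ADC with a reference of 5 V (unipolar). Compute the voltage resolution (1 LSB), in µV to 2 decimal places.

Full-scale span = 5 V.
LSB = 5 / 2^15 = 5 / 32768 = 0.000152588 V = 152.59 µV.

152.59 µV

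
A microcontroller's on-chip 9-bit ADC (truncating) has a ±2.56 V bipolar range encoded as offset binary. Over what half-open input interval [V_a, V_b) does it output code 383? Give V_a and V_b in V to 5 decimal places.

[1.27000 V, 1.28000 V)

LSB = 5.12/2^9 = 10.000 mV.
V_a = V_low + 383·LSB = 1.27 V; V_b = V_low + 384·LSB = 1.28 V.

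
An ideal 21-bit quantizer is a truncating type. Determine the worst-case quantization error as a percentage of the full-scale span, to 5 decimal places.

0.00005 %

Truncating → worst-case error = 1 LSB = V_FS/2^21, so 100/2097152 = 4.76837e-05 % of full scale.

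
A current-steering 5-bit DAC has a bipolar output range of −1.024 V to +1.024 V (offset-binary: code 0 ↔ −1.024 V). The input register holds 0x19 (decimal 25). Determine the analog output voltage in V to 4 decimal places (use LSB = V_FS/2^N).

0.5760 V

LSB = 2.048 V / 2^5 = 64.000 mV.
Code 0x19 = 25 decimal.
V_out = (−1.024) + 25 × 0.064 V = 0.576 V.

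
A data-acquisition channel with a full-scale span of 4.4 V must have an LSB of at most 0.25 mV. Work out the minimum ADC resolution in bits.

15 bits

Number of steps required ≥ 4.4 V / 0.25 mV = 17600.00.
Need 2^N ≥ 17600.00; 2^14 = 16384, 2^15 = 32768.
Minimum N = 15.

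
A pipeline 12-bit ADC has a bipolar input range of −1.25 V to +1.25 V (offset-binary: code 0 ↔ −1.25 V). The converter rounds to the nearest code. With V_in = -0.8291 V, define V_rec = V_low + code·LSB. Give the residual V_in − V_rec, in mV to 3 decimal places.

Step size: 2.5 V ÷ 2^12 = 0.610 mV.
(V_in − V_low)/LSB = (-0.8291 − (−1.25))/0.000610352 = 689.6026 → code 690 (round).
Reconstructed: -0.82885742 V.
Error = -0.8291 − (−0.82885742) = -0.000242578 V = -0.243 mV.

-0.243 mV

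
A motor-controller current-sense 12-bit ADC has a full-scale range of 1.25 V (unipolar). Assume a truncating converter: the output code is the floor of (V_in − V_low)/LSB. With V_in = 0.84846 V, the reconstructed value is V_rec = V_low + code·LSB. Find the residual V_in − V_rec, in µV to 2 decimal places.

LSB = 1.25/2^12 = 305.18 µV.
(0.84846 − 0)/0.000305176 = 2780.2337; ⌊·⌋ gives code 2780.
Reconstructed: 0.84838867 V.
V_in − V_rec = 7.13281e-05 V = 71.33 µV.

71.33 µV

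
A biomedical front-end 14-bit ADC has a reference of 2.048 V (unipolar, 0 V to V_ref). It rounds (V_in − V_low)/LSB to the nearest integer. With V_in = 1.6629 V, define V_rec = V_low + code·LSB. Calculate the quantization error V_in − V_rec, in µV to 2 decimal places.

One LSB is 2.048 V / 16384 = 125.00 µV.
(1.6629 − 0)/0.000125 = 13303.2000; round gives code 13303.
V_rec = 0 + 13303·0.000125 = 1.662875 V.
Difference: 2.5e-05 V → 25.00 µV.

25.00 µV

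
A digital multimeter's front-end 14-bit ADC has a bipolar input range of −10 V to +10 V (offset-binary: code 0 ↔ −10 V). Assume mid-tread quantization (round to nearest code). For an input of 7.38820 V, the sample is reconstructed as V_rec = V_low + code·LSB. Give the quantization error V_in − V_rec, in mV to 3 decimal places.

0.505 mV

LSB = 20/2^14 = 1.221 mV.
(7.38820 − (−10))/0.0012207 = 14244.4134; round gives code 14244.
V_rec = (−10) + 14244·0.0012207 = 7.3876953 V.
Difference: 0.000504688 V → 0.505 mV.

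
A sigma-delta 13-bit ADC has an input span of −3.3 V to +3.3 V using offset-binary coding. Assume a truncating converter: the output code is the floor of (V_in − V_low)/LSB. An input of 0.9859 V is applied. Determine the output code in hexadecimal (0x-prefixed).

LSB = 6.6 V / 8192 = 0.806 mV.
Input sits at 5319.711 steps above V_low.
Floor → code 5319.
In hexadecimal (0x-prefixed): 0x14C7.

code 0x14C7 (decimal 5319)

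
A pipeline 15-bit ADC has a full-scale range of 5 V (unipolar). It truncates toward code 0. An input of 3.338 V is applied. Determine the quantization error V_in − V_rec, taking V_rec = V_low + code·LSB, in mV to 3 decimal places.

One LSB is 5 V / 32768 = 152.59 µV.
(V_in − V_low)/LSB = (3.338 − 0)/0.000152588 = 21875.9168 → code 21875 (floor).
V_rec = 0 + 21875·0.000152588 = 3.3378601 V.
V_in − V_rec = 0.000139893 V = 0.140 mV.

0.140 mV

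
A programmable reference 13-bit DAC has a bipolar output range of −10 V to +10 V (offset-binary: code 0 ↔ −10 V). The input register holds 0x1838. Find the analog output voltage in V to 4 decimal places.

LSB = 20 V / 2^13 = 2.441 mV.
Code 0x1838 = 6200 decimal.
V_out = (−10) + 6200 × 0.00244141 V = 5.13672 V.

5.1367 V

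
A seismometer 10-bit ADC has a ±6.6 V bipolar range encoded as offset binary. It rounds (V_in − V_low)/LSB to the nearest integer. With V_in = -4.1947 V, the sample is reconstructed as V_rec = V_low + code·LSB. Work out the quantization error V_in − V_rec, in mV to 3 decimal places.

-5.247 mV

One LSB is 13.2 V / 1024 = 12.891 mV.
Scaled input = 186.5930 LSBs, so code = 187.
Reconstructed: -4.1894531 V.
Difference: -0.00524687 V → -5.247 mV.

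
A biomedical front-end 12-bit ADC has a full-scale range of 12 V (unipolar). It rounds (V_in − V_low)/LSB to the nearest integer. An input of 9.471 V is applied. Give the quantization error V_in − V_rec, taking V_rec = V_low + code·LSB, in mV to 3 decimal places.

LSB = 12/2^12 = 2.930 mV.
(9.471 − 0)/0.00292969 = 3232.7680; round gives code 3233.
Reconstructed: 9.4716797 V.
Error = 9.471 − 9.4716797 = -0.000679687 V = -0.680 mV.

-0.680 mV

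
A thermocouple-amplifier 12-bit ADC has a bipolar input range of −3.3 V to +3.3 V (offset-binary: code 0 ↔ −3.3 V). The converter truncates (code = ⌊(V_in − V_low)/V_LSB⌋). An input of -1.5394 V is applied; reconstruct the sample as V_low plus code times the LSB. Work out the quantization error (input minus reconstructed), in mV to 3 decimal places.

1.030 mV

One LSB is 6.6 V / 4096 = 1.611 mV.
(-1.5394 − (−3.3))/0.00161133 = 1092.6390; ⌊·⌋ gives code 1092.
Reconstructed: -1.5404297 V.
V_in − V_rec = 0.00102969 V = 1.030 mV.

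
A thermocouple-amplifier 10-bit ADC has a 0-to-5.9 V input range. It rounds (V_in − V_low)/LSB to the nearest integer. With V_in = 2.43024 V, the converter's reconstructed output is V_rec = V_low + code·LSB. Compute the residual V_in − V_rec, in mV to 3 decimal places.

-1.205 mV

One LSB is 5.9 V / 1024 = 5.762 mV.
Scaled input = 421.7908 LSBs, so code = 422.
Code 422 maps back to 0 + 422×0.00576172 V = 2.4314453 V.
Difference: -0.00120531 V → -1.205 mV.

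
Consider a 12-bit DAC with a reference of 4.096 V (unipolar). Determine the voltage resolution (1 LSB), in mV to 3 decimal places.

1.000 mV

Full-scale span = 4.096 V.
LSB = 4.096 / 2^12 = 4.096 / 4096 = 0.001 V = 1.000 mV.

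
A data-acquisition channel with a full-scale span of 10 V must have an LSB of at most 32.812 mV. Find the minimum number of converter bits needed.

9 bits

Number of steps required ≥ 10 V / 32.812 mV = 304.77.
Need 2^N ≥ 304.77; 2^8 = 256, 2^9 = 512.
Minimum N = 9.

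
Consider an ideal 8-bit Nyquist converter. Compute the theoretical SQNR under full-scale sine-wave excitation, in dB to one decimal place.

SNR ≈ 6.02·N + 1.76 dB = 6.02·8 + 1.76 = 49.92 dB.

49.9 dB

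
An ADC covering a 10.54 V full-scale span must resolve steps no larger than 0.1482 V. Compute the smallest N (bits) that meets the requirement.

Number of steps required ≥ 10.54 V / 0.1482 V = 71.12.
Need 2^N ≥ 71.12; 2^6 = 64, 2^7 = 128.
Minimum N = 7.

7 bits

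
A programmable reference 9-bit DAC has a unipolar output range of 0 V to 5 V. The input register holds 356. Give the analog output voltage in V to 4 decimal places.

LSB = 5 V / 2^9 = 9.766 mV.
V_out = 0 + 356 × 0.00976562 V = 3.47656 V.

3.4766 V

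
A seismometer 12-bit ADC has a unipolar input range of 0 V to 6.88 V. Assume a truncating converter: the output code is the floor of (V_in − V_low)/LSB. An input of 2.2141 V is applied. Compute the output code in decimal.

code 1318

LSB = 6.88 V / 4096 = 1.680 mV.
Input sits at 1318.162 steps above V_low.
So the output code is 1318.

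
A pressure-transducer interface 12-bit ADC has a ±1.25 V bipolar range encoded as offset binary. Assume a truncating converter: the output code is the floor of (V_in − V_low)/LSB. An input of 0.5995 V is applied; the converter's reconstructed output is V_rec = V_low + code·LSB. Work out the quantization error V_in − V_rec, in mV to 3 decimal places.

Step size: 2.5 V ÷ 2^12 = 0.610 mV.
Scaled input = 3030.2208 LSBs, so code = 3030.
Code 3030 maps back to (−1.25) + 3030×0.000610352 V = 0.59936523 V.
Error = 0.5995 − 0.59936523 = 0.000134766 V = 0.135 mV.

0.135 mV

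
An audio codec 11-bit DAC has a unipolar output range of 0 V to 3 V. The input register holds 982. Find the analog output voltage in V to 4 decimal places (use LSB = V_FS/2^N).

LSB = 3 V / 2^11 = 1.465 mV.
V_out = 0 + 982 × 0.00146484 V = 1.43848 V.

1.4385 V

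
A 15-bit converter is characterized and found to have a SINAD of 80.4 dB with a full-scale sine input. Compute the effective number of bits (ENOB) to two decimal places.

13.06 bits

ENOB = (SINAD − 1.76) / 6.02 = (80.4 − 1.76)/6.02 = 13.063.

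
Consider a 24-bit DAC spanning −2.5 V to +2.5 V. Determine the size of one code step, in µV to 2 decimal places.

Full-scale span = 5 V.
LSB = 5 / 2^24 = 5 / 16777216 = 2.98023e-07 V = 0.30 µV.

0.30 µV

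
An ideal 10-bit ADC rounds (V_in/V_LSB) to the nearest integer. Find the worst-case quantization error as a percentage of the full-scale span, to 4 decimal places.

0.0488 %

Rounding → worst-case error = ½ LSB = V_FS/2^11, so 100/2048 = 0.0488281 % of full scale.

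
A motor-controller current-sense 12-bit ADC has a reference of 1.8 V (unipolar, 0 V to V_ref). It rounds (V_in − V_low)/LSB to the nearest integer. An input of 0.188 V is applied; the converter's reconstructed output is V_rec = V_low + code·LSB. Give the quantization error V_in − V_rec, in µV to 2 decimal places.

-85.94 µV

LSB = 1.8/2^12 = 439.45 µV.
(0.188 − 0)/0.000439453 = 427.8044; round gives code 428.
Reconstructed: 0.18808594 V.
V_in − V_rec = -8.59375e-05 V = -85.94 µV.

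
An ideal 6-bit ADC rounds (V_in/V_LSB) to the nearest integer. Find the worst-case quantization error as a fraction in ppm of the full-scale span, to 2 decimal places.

7812.50 ppm

Rounding → worst-case error = ½ LSB = V_FS/2^7, so 1e+06/128 = 7812.5 ppm of full scale.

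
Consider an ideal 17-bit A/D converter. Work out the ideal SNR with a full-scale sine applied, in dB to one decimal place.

SNR ≈ 6.02·N + 1.76 dB = 6.02·17 + 1.76 = 104.10 dB.

104.1 dB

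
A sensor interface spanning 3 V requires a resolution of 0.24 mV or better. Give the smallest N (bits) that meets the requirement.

14 bits

Number of steps required ≥ 3 V / 0.24 mV = 12500.00.
Need 2^N ≥ 12500.00; 2^13 = 8192, 2^14 = 16384.
Minimum N = 14.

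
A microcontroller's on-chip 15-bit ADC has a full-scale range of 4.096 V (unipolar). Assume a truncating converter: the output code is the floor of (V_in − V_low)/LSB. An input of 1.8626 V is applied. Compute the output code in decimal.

code 14900

LSB = 4.096 V / 32768 = 125.00 µV.
(V_in − V_low)/LSB = (1.8626 − 0) / 0.000125 = 14900.800.
So the output code is 14900.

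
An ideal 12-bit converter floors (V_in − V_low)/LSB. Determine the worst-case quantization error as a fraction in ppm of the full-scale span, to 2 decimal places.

244.14 ppm

Truncating → worst-case error = 1 LSB = V_FS/2^12, so 1e+06/4096 = 244.141 ppm of full scale.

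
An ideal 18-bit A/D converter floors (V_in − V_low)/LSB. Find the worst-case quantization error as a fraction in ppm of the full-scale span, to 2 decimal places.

Truncating → worst-case error = 1 LSB = V_FS/2^18, so 1e+06/262144 = 3.8147 ppm of full scale.

3.81 ppm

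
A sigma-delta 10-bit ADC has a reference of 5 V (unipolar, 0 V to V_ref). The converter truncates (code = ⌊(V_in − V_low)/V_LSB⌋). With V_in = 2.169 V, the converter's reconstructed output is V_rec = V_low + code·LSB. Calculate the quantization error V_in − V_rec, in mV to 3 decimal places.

Step size: 5 V ÷ 2^10 = 4.883 mV.
(V_in − V_low)/LSB = (2.169 − 0)/0.00488281 = 444.2112 → code 444 (floor).
V_rec = 0 + 444·0.00488281 = 2.1679688 V.
Difference: 0.00103125 V → 1.031 mV.

1.031 mV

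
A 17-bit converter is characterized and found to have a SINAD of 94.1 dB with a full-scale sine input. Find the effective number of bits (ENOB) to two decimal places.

15.34 bits

ENOB = (SINAD − 1.76) / 6.02 = (94.1 − 1.76)/6.02 = 15.339.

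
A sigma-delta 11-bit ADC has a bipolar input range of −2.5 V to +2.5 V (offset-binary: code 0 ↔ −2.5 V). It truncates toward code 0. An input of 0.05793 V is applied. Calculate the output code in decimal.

code 1047

With 2048 levels over 5 V, one step is 2.441 mV.
Input sits at 1047.728 steps above V_low.
Floor → code 1047.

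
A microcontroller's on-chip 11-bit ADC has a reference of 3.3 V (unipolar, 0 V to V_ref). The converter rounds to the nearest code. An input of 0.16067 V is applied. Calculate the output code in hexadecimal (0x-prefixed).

With 2048 levels over 3.3 V, one step is 1.611 mV.
(0.16067 − 0) / 0.00161133 = 99.713 LSBs.
round(99.713) = 100.
In hexadecimal (0x-prefixed): 0x64.

code 0x64 (decimal 100)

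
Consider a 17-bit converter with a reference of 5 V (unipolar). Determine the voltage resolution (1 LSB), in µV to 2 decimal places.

38.15 µV

Full-scale span = 5 V.
LSB = 5 / 2^17 = 5 / 131072 = 3.8147e-05 V = 38.15 µV.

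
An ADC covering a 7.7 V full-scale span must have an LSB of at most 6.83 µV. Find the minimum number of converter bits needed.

Number of steps required ≥ 7.7 V / 6.83 µV = 1127379.21.
Need 2^N ≥ 1127379.21; 2^20 = 1048576, 2^21 = 2097152.
Minimum N = 21.

21 bits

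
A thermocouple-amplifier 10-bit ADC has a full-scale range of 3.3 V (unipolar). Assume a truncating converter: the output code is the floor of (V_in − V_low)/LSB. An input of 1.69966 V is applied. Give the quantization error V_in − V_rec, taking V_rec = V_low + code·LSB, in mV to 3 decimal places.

LSB = 3.3/2^10 = 3.223 mV.
Scaled input = 527.4096 LSBs, so code = 527.
V_rec = 0 + 527·0.00322266 = 1.6983398 V.
Difference: 0.00132016 V → 1.320 mV.

1.320 mV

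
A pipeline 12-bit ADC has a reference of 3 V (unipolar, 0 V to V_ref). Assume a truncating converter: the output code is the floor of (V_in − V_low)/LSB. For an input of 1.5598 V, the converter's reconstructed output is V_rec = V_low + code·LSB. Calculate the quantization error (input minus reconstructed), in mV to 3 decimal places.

One LSB is 3 V / 4096 = 0.732 mV.
(V_in − V_low)/LSB = (1.5598 − 0)/0.000732422 = 2129.6469 → code 2129 (floor).
V_rec = 0 + 2129·0.000732422 = 1.5593262 V.
Error = 1.5598 − 1.5593262 = 0.000473828 V = 0.474 mV.

0.474 mV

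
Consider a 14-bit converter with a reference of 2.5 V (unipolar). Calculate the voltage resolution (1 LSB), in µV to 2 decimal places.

Full-scale span = 2.5 V.
LSB = 2.5 / 2^14 = 2.5 / 16384 = 0.000152588 V = 152.59 µV.

152.59 µV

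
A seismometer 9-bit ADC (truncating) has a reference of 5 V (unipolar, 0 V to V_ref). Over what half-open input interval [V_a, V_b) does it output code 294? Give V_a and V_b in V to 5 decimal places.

LSB = 5/2^9 = 9.766 mV.
V_a = V_low + 294·LSB = 2.87109 V; V_b = V_low + 295·LSB = 2.88086 V.

[2.87109 V, 2.88086 V)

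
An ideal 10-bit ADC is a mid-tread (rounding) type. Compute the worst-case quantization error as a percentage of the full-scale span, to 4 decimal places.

Rounding → worst-case error = ½ LSB = V_FS/2^11, so 100/2048 = 0.0488281 % of full scale.

0.0488 %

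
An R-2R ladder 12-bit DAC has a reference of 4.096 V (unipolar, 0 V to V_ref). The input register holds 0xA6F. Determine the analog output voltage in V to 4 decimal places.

2.6710 V

LSB = 4.096 V / 2^12 = 1.000 mV.
Code 0xA6F = 2671 decimal.
V_out = 0 + 2671 × 0.001 V = 2.671 V.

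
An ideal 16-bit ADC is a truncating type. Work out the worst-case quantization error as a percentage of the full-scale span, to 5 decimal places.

Truncating → worst-case error = 1 LSB = V_FS/2^16, so 100/65536 = 0.00152588 % of full scale.

0.00153 %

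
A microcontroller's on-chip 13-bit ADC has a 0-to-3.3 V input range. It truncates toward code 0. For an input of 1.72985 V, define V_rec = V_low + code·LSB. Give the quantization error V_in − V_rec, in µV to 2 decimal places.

89.26 µV

Step size: 3.3 V ÷ 2^13 = 402.83 µV.
(1.72985 − 0)/0.000402832 = 4294.2216; ⌊·⌋ gives code 4294.
V_rec = 0 + 4294·0.000402832 = 1.7297607 V.
Difference: 8.92578e-05 V → 89.26 µV.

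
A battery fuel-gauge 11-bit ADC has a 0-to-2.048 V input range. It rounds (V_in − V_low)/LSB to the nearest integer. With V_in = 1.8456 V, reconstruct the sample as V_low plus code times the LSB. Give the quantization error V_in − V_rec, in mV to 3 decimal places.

LSB = 2.048/2^11 = 1.000 mV.
(V_in − V_low)/LSB = (1.8456 − 0)/0.001 = 1845.6000 → code 1846 (round).
Code 1846 maps back to 0 + 1846×0.001 V = 1.846 V.
Error = 1.8456 − 1.846 = -0.0004 V = -0.400 mV.

-0.400 mV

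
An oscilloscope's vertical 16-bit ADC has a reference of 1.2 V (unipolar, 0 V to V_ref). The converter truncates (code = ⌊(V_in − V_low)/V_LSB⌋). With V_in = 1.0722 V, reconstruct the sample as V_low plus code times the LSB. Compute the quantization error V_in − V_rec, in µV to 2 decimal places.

7.62 µV

One LSB is 1.2 V / 65536 = 18.31 µV.
(1.0722 − 0)/1.83105e-05 = 58556.4160; ⌊·⌋ gives code 58556.
Reconstructed: 1.0721924 V.
Difference: 7.61719e-06 V → 7.62 µV.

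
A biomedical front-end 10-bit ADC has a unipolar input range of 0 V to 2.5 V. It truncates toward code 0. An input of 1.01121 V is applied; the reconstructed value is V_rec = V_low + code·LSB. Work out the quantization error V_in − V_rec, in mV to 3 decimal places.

One LSB is 2.5 V / 1024 = 2.441 mV.
Scaled input = 414.1916 LSBs, so code = 414.
Code 414 maps back to 0 + 414×0.00244141 V = 1.0107422 V.
Error = 1.01121 − 1.0107422 = 0.000467813 V = 0.468 mV.

0.468 mV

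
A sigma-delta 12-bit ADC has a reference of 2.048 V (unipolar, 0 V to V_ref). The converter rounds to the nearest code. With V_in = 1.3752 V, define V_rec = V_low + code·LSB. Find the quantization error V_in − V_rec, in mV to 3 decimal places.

LSB = 2.048/2^12 = 0.500 mV.
(V_in − V_low)/LSB = (1.3752 − 0)/0.0005 = 2750.4000 → code 2750 (round).
Code 2750 maps back to 0 + 2750×0.0005 V = 1.375 V.
Error = 1.3752 − 1.375 = 0.0002 V = 0.200 mV.

0.200 mV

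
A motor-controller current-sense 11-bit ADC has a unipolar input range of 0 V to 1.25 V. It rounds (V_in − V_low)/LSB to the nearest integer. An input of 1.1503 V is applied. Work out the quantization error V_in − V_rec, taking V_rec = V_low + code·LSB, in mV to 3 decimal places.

Step size: 1.25 V ÷ 2^11 = 0.610 mV.
(1.1503 − 0)/0.000610352 = 1884.6515; round gives code 1885.
V_rec = 0 + 1885·0.000610352 = 1.1505127 V.
V_in − V_rec = -0.000212695 V = -0.213 mV.

-0.213 mV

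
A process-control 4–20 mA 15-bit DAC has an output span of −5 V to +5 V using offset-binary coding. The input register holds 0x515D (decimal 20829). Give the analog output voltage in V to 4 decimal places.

1.3565 V

LSB = 10 V / 2^15 = 305.18 µV.
Code 0x515D = 20829 decimal.
V_out = (−5) + 20829 × 0.000305176 V = 1.35651 V.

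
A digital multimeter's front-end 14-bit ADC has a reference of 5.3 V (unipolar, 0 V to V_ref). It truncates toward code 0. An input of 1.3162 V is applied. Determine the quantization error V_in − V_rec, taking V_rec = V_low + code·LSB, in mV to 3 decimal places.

0.258 mV

LSB = 5.3/2^14 = 323.49 µV.
(1.3162 − 0)/0.000323486 = 4068.7964; ⌊·⌋ gives code 4068.
Code 4068 maps back to 0 + 4068×0.000323486 V = 1.3159424 V.
Difference: 0.000257617 V → 0.258 mV.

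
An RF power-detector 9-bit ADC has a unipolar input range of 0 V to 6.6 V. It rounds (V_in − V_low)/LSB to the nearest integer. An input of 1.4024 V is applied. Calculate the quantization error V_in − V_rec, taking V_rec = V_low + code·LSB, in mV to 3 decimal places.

-2.678 mV

LSB = 6.6/2^9 = 12.891 mV.
(V_in − V_low)/LSB = (1.4024 − 0)/0.0128906 = 108.7922 → code 109 (round).
V_rec = 0 + 109·0.0128906 = 1.4050781 V.
V_in − V_rec = -0.00267812 V = -2.678 mV.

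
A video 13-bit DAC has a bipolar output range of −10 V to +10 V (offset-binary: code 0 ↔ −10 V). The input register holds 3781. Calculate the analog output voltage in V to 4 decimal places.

-0.7690 V

LSB = 20 V / 2^13 = 2.441 mV.
V_out = (−10) + 3781 × 0.00244141 V = -0.769043 V.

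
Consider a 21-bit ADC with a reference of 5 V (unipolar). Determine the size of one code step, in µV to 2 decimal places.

Full-scale span = 5 V.
LSB = 5 / 2^21 = 5 / 2097152 = 2.38419e-06 V = 2.38 µV.

2.38 µV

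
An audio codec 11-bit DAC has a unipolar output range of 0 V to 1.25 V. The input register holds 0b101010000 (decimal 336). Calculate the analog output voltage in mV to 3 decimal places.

LSB = 1.25 V / 2^11 = 0.610 mV.
Code 0b101010000 = 336 decimal.
V_out = 0 + 336 × 0.000610352 V = 0.205078 V.
= 205.078 mV.

205.078 mV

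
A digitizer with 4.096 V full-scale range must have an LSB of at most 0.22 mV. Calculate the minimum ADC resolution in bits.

15 bits

Number of steps required ≥ 4.096 V / 0.22 mV = 18618.18.
Need 2^N ≥ 18618.18; 2^14 = 16384, 2^15 = 32768.
Minimum N = 15.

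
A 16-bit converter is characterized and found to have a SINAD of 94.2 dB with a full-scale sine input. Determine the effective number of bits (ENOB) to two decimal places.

15.36 bits

ENOB = (SINAD − 1.76) / 6.02 = (94.2 − 1.76)/6.02 = 15.355.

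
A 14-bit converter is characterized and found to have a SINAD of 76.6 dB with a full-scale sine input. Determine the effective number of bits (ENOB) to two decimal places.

ENOB = (SINAD − 1.76) / 6.02 = (76.6 − 1.76)/6.02 = 12.432.

12.43 bits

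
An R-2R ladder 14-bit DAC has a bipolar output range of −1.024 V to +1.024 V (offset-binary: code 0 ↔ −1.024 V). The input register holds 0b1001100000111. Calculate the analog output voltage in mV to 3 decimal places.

LSB = 2.048 V / 2^14 = 125.00 µV.
Code 0b1001100000111 = 4871 decimal.
V_out = (−1.024) + 4871 × 0.000125 V = -0.415125 V.
= -415.125 mV.

-415.125 mV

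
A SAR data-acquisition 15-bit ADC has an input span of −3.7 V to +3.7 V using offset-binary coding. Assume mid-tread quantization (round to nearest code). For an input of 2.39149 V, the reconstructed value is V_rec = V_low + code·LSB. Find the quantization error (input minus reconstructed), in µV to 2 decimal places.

-50.53 µV

One LSB is 7.4 V / 32768 = 225.83 µV.
(2.39149 − (−3.7))/0.00022583 = 26973.7763; round gives code 26974.
Reconstructed: 2.3915405 V.
Difference: -5.05273e-05 V → -50.53 µV.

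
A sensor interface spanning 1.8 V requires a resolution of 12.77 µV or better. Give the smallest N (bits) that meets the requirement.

Number of steps required ≥ 1.8 V / 12.77 µV = 140955.36.
Need 2^N ≥ 140955.36; 2^17 = 131072, 2^18 = 262144.
Minimum N = 18.

18 bits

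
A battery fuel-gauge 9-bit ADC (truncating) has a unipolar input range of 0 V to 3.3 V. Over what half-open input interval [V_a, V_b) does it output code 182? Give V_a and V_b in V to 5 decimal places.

[1.17305 V, 1.17949 V)

LSB = 3.3/2^9 = 6.445 mV.
V_a = V_low + 182·LSB = 1.17305 V; V_b = V_low + 183·LSB = 1.17949 V.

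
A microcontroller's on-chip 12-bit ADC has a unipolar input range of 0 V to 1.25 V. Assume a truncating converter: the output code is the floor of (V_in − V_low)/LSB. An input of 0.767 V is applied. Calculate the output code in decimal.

code 2513

With 4096 levels over 1.25 V, one step is 305.18 µV.
(0.767 − 0) / 0.000305176 = 2513.306 LSBs.
So the output code is 2513.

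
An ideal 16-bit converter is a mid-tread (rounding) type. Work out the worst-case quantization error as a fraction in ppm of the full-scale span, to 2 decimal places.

7.63 ppm

Rounding → worst-case error = ½ LSB = V_FS/2^17, so 1e+06/131072 = 7.62939 ppm of full scale.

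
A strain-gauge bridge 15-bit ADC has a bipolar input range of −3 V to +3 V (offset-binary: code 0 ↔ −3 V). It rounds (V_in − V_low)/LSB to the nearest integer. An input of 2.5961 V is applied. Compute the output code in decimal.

With 32768 levels over 6 V, one step is 183.11 µV.
Input sits at 30562.167 steps above V_low.
So the output code is 30562.

code 30562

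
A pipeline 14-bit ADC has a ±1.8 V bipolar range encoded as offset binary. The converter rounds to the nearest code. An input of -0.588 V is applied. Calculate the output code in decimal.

Full-scale span = 3.6 V; LSB = 3.6/2^14 = 219.73 µV.
Input sits at 5515.947 steps above V_low.
Round → code 5516.

code 5516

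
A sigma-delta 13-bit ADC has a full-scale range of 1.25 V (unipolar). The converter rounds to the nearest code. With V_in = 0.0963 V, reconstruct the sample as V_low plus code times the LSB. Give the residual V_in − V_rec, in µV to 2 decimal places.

17.04 µV

Step size: 1.25 V ÷ 2^13 = 152.59 µV.
(V_in − V_low)/LSB = (0.0963 − 0)/0.000152588 = 631.1117 → code 631 (round).
Code 631 maps back to 0 + 631×0.000152588 V = 0.096282959 V.
Error = 0.0963 − 0.096282959 = 1.7041e-05 V = 17.04 µV.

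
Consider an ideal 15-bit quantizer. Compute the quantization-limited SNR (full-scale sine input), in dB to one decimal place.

SNR ≈ 6.02·N + 1.76 dB = 6.02·15 + 1.76 = 92.06 dB.

92.1 dB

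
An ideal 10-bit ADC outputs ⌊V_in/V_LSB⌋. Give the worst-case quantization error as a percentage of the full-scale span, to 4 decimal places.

0.0977 %

Truncating → worst-case error = 1 LSB = V_FS/2^10, so 100/1024 = 0.0976562 % of full scale.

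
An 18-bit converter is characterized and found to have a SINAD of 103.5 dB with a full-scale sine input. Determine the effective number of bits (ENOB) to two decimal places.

16.90 bits

ENOB = (SINAD − 1.76) / 6.02 = (103.5 − 1.76)/6.02 = 16.900.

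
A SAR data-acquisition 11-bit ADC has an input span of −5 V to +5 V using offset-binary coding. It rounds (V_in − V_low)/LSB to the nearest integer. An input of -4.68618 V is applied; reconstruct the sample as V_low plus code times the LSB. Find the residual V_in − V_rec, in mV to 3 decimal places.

Step size: 10 V ÷ 2^11 = 4.883 mV.
Scaled input = 64.2703 LSBs, so code = 64.
Code 64 maps back to (−5) + 64×0.00488281 V = -4.6875 V.
V_in − V_rec = 0.00132 V = 1.320 mV.

1.320 mV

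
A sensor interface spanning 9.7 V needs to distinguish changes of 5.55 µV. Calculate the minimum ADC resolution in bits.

21 bits

Number of steps required ≥ 9.7 V / 5.55 µV = 1747747.75.
Need 2^N ≥ 1747747.75; 2^20 = 1048576, 2^21 = 2097152.
Minimum N = 21.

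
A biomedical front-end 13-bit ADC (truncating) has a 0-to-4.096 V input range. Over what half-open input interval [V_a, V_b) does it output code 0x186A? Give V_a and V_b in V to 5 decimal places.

[3.12500 V, 3.12550 V)

LSB = 4.096/2^13 = 0.500 mV.
Code 0x186A = 6250 decimal.
V_a = V_low + 6250·LSB = 3.125 V; V_b = V_low + 6251·LSB = 3.1255 V.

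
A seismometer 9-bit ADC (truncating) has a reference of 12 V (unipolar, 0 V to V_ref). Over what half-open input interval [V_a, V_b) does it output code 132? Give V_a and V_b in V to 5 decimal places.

[3.09375 V, 3.11719 V)

LSB = 12/2^9 = 23.438 mV.
V_a = V_low + 132·LSB = 3.09375 V; V_b = V_low + 133·LSB = 3.11719 V.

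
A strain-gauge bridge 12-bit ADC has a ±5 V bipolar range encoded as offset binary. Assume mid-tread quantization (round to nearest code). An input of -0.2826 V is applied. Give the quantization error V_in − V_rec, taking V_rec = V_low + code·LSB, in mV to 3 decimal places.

Step size: 10 V ÷ 2^12 = 2.441 mV.
Scaled input = 1932.2470 LSBs, so code = 1932.
V_rec = (−5) + 1932·0.00244141 = -0.28320312 V.
Error = -0.2826 − (−0.28320312) = 0.000603125 V = 0.603 mV.

0.603 mV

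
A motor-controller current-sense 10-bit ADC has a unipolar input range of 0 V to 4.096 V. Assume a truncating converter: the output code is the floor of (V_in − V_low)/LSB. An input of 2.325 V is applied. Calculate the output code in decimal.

code 581

LSB = 4.096 V / 1024 = 4.000 mV.
Input sits at 581.250 steps above V_low.
So the output code is 581.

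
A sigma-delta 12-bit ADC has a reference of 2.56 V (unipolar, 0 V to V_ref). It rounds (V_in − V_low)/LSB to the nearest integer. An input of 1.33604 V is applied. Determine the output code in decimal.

LSB = 2.56 V / 4096 = 0.625 mV.
(V_in − V_low)/LSB = (1.33604 − 0) / 0.000625 = 2137.664.
round(2137.664) = 2138.

code 2138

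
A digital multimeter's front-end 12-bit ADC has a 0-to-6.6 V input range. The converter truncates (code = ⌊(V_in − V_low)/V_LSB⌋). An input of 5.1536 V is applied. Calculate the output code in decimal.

With 4096 levels over 6.6 V, one step is 1.611 mV.
(5.1536 − 0) / 0.00161133 = 3198.355 LSBs.
Floor → code 3198.

code 3198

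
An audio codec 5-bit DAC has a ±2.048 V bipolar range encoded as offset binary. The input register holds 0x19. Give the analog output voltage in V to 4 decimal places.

1.1520 V

LSB = 4.096 V / 2^5 = 128.000 mV.
Code 0x19 = 25 decimal.
V_out = (−2.048) + 25 × 0.128 V = 1.152 V.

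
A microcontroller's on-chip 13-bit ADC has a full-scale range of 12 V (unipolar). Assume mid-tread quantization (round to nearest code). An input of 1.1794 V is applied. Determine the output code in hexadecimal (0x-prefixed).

Full-scale span = 12 V; LSB = 12/2^13 = 1.465 mV.
Input sits at 805.137 steps above V_low.
round(805.137) = 805.
In hexadecimal (0x-prefixed): 0x325.

code 0x325 (decimal 805)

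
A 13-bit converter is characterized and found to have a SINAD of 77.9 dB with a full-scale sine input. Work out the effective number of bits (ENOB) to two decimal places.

ENOB = (SINAD − 1.76) / 6.02 = (77.9 − 1.76)/6.02 = 12.648.

12.65 bits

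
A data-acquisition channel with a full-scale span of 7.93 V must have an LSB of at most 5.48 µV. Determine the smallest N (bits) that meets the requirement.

21 bits

Number of steps required ≥ 7.93 V / 5.48 µV = 1447080.29.
Need 2^N ≥ 1447080.29; 2^20 = 1048576, 2^21 = 2097152.
Minimum N = 21.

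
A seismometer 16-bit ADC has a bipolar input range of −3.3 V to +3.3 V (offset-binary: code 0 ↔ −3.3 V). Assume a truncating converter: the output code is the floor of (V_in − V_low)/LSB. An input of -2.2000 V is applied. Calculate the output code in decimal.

With 65536 levels over 6.6 V, one step is 100.71 µV.
(-2.2000 − (−3.3)) / 0.000100708 = 10922.667 LSBs.
⌊·⌋(10922.667) = 10922.

code 10922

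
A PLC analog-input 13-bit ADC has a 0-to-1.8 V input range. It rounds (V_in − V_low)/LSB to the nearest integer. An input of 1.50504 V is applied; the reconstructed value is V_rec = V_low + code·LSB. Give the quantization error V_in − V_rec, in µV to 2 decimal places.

One LSB is 1.8 V / 8192 = 219.73 µV.
(1.50504 − 0)/0.000219727 = 6849.6043; round gives code 6850.
Reconstructed: 1.505127 V.
V_in − V_rec = -8.69531e-05 V = -86.95 µV.

-86.95 µV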